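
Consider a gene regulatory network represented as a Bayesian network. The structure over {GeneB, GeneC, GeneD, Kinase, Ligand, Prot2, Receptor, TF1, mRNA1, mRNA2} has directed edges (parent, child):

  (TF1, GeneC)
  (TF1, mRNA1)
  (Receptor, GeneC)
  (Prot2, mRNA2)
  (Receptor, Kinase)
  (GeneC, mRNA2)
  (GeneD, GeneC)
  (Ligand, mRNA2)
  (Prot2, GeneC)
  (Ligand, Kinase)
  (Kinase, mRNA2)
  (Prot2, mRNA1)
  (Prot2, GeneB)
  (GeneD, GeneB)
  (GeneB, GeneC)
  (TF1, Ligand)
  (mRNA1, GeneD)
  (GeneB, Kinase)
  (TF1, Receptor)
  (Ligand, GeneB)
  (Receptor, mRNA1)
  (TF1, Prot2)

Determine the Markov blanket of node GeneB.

A node's Markov blanket = Pa ∪ Ch ∪ (parents of Ch other than the node itself).
Ch(GeneB) = {GeneC, Kinase}.
GeneB has parents GeneD, Ligand, Prot2.
Other parents of GeneB's children:
  parents(GeneC) \ {GeneB} = {GeneD, Prot2, Receptor, TF1}.
  Kinase also has parents Ligand, Receptor.
Taking the union gives {GeneC, GeneD, Kinase, Ligand, Prot2, Receptor, TF1}.

{GeneC, GeneD, Kinase, Ligand, Prot2, Receptor, TF1}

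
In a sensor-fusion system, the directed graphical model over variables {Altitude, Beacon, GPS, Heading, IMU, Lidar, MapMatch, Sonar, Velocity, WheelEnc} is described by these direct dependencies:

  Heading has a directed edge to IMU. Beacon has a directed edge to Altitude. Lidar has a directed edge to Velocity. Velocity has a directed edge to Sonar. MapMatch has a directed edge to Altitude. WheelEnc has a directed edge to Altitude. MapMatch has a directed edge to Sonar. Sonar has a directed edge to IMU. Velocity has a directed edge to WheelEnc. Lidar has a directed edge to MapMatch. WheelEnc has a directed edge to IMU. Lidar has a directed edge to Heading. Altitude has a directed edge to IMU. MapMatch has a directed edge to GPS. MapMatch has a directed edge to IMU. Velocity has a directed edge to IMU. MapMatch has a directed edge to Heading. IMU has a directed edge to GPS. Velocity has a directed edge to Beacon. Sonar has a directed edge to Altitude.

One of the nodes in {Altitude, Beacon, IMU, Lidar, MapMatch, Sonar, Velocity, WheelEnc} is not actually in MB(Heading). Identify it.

The Markov blanket of a node is its parents, its children, and the other parents of its children.
Children of Heading: IMU.
Heading's parents: Lidar, MapMatch.
Co-parents of Heading (other parents of its children):
  IMU: Altitude, MapMatch, Sonar, Velocity, WheelEnc
MB(Heading) = {Altitude, IMU, Lidar, MapMatch, Sonar, Velocity, WheelEnc}.
Beacon is neither a parent, child, nor co-parent of Heading, so it does not belong.

Beacon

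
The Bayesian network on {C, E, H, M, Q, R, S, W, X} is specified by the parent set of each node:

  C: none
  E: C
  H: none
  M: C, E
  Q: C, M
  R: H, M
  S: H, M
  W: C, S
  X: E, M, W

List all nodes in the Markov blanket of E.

Pa(E) = {C}.
E's children: M, X.
For each child, the remaining parents (spouses of E):
  M's other parent is C.
  X also has parents M, W.
Taking the union gives {C, M, W, X}.

{C, M, W, X}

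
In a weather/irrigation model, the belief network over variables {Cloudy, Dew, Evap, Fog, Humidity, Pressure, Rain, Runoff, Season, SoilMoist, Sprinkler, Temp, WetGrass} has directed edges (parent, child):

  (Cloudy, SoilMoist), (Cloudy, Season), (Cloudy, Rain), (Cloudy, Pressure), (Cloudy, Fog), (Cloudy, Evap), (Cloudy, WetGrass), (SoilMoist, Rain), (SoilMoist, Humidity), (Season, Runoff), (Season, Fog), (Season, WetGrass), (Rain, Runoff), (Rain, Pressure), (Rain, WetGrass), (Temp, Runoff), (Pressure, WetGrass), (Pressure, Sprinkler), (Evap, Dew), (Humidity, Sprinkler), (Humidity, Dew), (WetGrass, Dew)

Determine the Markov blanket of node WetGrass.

{Cloudy, Dew, Evap, Humidity, Pressure, Rain, Season}

The Markov blanket of a node is its parents, its children, and the other parents of its children.
Parents of WetGrass: Cloudy, Pressure, Rain, Season.
Ch(WetGrass) = {Dew}.
Co-parents of WetGrass (other parents of its children):
  Dew also has parents Evap, Humidity.
MB(WetGrass) = {Cloudy, Dew, Evap, Humidity, Pressure, Rain, Season}.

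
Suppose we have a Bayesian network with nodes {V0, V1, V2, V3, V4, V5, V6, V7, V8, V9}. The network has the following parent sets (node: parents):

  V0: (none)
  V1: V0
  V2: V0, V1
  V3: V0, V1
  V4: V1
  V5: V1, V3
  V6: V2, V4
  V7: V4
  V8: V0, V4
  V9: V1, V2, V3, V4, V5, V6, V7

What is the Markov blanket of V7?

{V1, V2, V3, V4, V5, V6, V9}

The Markov blanket of a node is its parents, its children, and the other parents of its children.
V7 has parent V4.
Children of V7: V9.
Co-parents of V7 (other parents of its children):
  V9: V1, V2, V3, V4, V5, V6
Union: {V4} ∪ {V9} ∪ {V1, V2, V3, V4, V5, V6} = {V1, V2, V3, V4, V5, V6, V9}.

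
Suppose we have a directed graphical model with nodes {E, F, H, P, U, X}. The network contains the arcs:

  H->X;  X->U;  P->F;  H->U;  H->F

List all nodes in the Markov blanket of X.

{H, U}

By definition, MB(X) is built from X's parents, X's children, and the co-parents of X.
X's parents: H.
X's children: U.
Co-parents of X (other parents of its children):
  U's other parent is H.
Taking the union gives {H, U}.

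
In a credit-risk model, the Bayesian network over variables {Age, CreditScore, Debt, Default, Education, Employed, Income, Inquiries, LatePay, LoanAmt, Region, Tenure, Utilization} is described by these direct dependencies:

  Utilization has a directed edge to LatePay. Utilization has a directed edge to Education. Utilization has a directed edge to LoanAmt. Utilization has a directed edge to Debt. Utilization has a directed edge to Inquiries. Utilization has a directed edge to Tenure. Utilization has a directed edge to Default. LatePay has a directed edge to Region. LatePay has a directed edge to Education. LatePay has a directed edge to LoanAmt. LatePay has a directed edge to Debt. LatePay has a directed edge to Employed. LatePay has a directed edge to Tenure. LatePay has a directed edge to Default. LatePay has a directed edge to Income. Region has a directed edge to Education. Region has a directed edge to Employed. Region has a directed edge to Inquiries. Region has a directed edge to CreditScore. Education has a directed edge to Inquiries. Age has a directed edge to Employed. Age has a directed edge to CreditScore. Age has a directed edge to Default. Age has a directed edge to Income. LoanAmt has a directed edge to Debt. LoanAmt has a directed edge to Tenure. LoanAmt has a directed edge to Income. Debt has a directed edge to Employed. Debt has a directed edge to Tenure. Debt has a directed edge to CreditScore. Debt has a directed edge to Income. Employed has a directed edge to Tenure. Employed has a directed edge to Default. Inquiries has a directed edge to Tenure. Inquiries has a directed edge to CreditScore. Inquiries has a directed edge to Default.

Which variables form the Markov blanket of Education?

Parents of Education: LatePay, Region, Utilization.
Ch(Education) = {Inquiries}.
Co-parents of Education (other parents of its children):
  Inquiries: Region, Utilization
So the Markov blanket of Education is {Inquiries, LatePay, Region, Utilization}.

{Inquiries, LatePay, Region, Utilization}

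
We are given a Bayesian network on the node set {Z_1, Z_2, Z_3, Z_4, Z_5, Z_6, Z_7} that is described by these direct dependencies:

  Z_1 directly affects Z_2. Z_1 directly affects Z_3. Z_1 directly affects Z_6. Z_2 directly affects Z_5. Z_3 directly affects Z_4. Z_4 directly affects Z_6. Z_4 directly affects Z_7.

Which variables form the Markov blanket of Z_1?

{Z_2, Z_3, Z_4, Z_6}

By definition, MB(Z_1) is built from Z_1's parents, Z_1's children, and the co-parents of Z_1.
Ch(Z_1) = {Z_2, Z_3, Z_6}.
Z_1 has no parents.
Co-parents of Z_1 (other parents of its children):
  Z_2 has no other parent.
  Z_3: no additional parents.
  parents(Z_6) \ {Z_1} = {Z_4}.
MB(Z_1) = {Z_2, Z_3, Z_4, Z_6}.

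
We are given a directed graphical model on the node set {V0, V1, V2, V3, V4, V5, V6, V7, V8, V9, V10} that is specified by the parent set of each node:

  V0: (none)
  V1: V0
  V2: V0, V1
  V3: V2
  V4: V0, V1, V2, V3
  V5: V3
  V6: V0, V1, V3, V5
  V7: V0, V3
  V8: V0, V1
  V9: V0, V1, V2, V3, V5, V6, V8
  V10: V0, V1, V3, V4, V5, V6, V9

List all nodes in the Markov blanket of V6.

{V0, V1, V2, V3, V4, V5, V8, V9, V10}

By definition, MB(V6) is built from V6's parents, V6's children, and the co-parents of V6.
Children of V6: V9, V10.
Pa(V6) = {V0, V1, V3, V5}.
For each child, the remaining parents (spouses of V6):
  V9 also has parents V0, V1, V2, V3, V5, V8.
  V10 also has parents V0, V1, V3, V4, V5, V9.
MB(V6) = {V0, V1, V2, V3, V4, V5, V8, V9, V10}.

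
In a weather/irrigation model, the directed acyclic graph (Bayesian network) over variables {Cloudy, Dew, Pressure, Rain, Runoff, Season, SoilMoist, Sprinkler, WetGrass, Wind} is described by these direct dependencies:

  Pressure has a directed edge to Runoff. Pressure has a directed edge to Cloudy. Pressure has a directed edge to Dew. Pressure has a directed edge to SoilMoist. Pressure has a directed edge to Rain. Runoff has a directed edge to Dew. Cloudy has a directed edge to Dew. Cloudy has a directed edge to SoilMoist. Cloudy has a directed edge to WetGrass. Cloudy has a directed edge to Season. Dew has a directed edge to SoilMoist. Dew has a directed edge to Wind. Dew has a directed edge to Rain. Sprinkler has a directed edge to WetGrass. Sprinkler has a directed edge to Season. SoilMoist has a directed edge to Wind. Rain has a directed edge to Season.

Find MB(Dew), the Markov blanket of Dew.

Dew has parents Cloudy, Pressure, Runoff.
Children of Dew: Rain, SoilMoist, Wind.
Parents of each child, excluding Dew:
  parents(SoilMoist) \ {Dew} = {Cloudy, Pressure}.
  Wind also has parent SoilMoist.
  Rain's other parent is Pressure.
Taking the union gives {Cloudy, Pressure, Rain, Runoff, SoilMoist, Wind}.

{Cloudy, Pressure, Rain, Runoff, SoilMoist, Wind}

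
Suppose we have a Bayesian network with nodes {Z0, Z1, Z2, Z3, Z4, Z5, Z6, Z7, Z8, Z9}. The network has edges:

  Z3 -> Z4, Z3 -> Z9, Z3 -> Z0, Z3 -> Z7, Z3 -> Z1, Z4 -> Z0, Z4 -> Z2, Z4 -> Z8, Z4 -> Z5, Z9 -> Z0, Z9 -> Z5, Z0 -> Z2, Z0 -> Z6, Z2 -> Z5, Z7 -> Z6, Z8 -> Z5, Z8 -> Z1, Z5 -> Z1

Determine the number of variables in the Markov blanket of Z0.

Parents of Z0: Z3, Z4, Z9.
Children of Z0: Z2, Z6.
Other parents of Z0's children:
  parents(Z2) \ {Z0} = {Z4}.
  Z6 also has parent Z7.
MB(Z0) = {Z2, Z3, Z4, Z6, Z7, Z9}, which has 6 nodes.

6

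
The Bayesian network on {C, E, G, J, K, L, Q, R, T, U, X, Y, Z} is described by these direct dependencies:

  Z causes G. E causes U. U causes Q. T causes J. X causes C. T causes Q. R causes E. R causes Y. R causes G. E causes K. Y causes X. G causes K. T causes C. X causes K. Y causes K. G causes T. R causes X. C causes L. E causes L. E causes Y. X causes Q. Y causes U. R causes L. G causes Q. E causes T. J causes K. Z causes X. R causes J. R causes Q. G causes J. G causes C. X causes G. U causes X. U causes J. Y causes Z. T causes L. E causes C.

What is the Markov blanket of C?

{E, G, L, R, T, X}

Children of C: L.
C has parents E, G, T, X.
Co-parents of C (other parents of its children):
  L: E, R, T
Union: {E, G, T, X} ∪ {L} ∪ {E, R, T} = {E, G, L, R, T, X}.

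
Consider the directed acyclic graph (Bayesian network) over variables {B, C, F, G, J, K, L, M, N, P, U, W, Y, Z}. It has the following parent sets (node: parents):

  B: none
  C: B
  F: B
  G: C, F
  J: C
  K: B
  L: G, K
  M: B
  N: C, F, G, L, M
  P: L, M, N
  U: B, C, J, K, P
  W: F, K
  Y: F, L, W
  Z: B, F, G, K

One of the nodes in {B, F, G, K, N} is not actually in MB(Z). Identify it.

A node's Markov blanket = Pa ∪ Ch ∪ (parents of Ch other than the node itself).
Z's children: none.
Parents of Z: B, F, G, K.
Z has no children, so there are no co-parents.
MB(Z) = {B, F, G, K}.
N is neither a parent, child, nor co-parent of Z, so it does not belong.

N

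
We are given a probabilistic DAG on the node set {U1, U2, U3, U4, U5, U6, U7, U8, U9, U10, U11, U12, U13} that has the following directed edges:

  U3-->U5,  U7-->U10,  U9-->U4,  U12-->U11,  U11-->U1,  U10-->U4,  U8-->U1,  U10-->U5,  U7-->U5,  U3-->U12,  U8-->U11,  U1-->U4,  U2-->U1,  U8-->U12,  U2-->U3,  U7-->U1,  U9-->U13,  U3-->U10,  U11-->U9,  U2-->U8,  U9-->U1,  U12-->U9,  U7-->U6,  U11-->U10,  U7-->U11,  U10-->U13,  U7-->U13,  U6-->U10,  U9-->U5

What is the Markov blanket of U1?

{U2, U4, U7, U8, U9, U10, U11}

The Markov blanket of a node is its parents, its children, and the other parents of its children.
Parents of U1: U2, U7, U8, U9, U11.
U1's children: U4.
For each child, the remaining parents (spouses of U1):
  U4's other parents are U9, U10.
MB(U1) = {U2, U4, U7, U8, U9, U10, U11}.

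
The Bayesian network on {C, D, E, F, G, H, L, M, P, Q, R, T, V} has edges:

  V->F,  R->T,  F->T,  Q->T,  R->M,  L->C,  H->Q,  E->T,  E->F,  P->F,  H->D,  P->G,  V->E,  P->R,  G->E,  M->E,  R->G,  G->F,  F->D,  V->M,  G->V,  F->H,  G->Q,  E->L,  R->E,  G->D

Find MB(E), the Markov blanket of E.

E has parents G, M, R, V.
E's children: F, L, T.
Other parents of E's children:
  F: G, P, V
  L: —
  T: F, Q, R
Union: {G, M, R, V} ∪ {F, L, T} ∪ {F, G, P, Q, R, V} = {F, G, L, M, P, Q, R, T, V}.

{F, G, L, M, P, Q, R, T, V}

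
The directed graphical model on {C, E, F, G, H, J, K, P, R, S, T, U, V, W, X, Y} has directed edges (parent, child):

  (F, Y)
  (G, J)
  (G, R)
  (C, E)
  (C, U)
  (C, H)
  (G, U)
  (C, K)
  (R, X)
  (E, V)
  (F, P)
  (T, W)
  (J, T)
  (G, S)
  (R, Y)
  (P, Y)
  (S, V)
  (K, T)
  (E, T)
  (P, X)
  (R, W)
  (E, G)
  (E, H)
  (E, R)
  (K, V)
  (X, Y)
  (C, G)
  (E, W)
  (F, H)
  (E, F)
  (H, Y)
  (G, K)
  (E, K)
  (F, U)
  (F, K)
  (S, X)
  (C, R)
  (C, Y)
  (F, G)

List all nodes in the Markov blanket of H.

Recall MB(v) = parents ∪ children ∪ spouses, where spouses are the other parents of v's children.
H has child Y.
Parents of H: C, E, F.
Co-parents of H (other parents of its children):
  Y: C, F, P, R, X
So the Markov blanket of H is {C, E, F, P, R, X, Y}.

{C, E, F, P, R, X, Y}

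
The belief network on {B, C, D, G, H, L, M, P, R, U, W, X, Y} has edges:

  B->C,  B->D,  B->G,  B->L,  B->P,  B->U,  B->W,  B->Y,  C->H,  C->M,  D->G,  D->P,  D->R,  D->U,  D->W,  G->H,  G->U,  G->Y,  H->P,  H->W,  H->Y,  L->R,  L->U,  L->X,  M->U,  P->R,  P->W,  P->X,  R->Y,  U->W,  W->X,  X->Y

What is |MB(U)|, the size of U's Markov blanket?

8

By definition, MB(U) is built from U's parents, U's children, and the co-parents of U.
Pa(U) = {B, D, G, L, M}.
U's children: W.
For each child, the remaining parents (spouses of U):
  W: B, D, H, P
MB(U) = {B, D, G, H, L, M, P, W}, which has 8 nodes.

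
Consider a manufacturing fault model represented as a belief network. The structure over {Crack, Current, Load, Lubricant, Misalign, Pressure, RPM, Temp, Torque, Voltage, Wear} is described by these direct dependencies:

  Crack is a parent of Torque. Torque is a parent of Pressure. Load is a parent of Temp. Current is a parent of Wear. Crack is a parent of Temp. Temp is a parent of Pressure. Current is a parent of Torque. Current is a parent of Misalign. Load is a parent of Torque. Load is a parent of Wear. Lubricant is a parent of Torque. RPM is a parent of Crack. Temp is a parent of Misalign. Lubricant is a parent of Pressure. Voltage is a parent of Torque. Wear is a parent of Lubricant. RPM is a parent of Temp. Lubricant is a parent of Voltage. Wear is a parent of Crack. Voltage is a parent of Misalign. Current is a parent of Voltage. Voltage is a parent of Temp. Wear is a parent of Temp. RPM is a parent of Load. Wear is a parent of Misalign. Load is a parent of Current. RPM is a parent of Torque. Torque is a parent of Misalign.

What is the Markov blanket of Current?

{Crack, Load, Lubricant, Misalign, RPM, Temp, Torque, Voltage, Wear}

A node's Markov blanket = Pa ∪ Ch ∪ (parents of Ch other than the node itself).
Current's parents: Load.
Current has children Misalign, Torque, Voltage, Wear.
Co-parents of Current (other parents of its children):
  Wear: Load
  Voltage: Lubricant
  Torque: Crack, Load, Lubricant, RPM, Voltage
  Misalign: Temp, Torque, Voltage, Wear
MB(Current) = {Crack, Load, Lubricant, Misalign, RPM, Temp, Torque, Voltage, Wear}.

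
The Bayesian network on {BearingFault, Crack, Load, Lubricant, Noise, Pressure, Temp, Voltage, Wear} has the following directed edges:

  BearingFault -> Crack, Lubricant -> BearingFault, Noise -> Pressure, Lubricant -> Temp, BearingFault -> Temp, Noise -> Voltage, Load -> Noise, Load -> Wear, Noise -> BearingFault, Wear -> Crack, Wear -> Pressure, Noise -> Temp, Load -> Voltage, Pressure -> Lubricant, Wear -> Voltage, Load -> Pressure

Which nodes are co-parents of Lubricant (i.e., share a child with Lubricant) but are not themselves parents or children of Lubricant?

{Noise}

Children of Lubricant: BearingFault, Temp.
  parents(BearingFault) \ {Lubricant} = {Noise}.
  Temp's other parents are BearingFault, Noise.
Excluding nodes already adjacent to Lubricant (BearingFault, Pressure, Temp), the co-parent-only contribution is {Noise}.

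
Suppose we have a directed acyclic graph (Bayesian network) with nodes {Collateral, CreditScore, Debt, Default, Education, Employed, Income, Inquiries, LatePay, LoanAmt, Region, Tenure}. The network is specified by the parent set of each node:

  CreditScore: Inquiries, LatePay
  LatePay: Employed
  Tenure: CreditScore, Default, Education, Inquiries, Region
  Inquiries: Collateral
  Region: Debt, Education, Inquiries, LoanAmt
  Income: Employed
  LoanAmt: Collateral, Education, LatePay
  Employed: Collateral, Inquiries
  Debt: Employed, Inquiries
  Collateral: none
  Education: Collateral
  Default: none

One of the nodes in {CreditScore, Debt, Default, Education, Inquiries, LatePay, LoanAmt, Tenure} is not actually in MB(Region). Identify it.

LatePay

By definition, MB(Region) is built from Region's parents, Region's children, and the co-parents of Region.
Region's parents: Debt, Education, Inquiries, LoanAmt.
Ch(Region) = {Tenure}.
Parents of each child, excluding Region:
  parents(Tenure) \ {Region} = {CreditScore, Default, Education, Inquiries}.
MB(Region) = {CreditScore, Debt, Default, Education, Inquiries, LoanAmt, Tenure}.
LatePay is neither a parent, child, nor co-parent of Region, so it does not belong.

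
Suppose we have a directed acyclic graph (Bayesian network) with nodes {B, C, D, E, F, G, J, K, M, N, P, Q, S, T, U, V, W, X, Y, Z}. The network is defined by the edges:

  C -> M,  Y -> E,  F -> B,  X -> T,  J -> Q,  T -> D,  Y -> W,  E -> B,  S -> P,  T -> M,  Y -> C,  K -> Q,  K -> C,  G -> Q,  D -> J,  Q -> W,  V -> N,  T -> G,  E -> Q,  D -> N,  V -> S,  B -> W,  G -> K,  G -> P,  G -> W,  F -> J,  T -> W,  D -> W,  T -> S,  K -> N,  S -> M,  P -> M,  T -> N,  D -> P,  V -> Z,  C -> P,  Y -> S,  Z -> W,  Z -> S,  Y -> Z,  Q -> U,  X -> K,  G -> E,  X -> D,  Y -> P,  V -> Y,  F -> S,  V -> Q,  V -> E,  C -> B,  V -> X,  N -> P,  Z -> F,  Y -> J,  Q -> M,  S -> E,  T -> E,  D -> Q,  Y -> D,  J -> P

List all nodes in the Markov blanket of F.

By definition, MB(F) is built from F's parents, F's children, and the co-parents of F.
F's children: B, J, S.
Parents of F: Z.
Co-parents of F (other parents of its children):
  parents(S) \ {F} = {T, V, Y, Z}.
  J also has parents D, Y.
  B's other parents are C, E.
Taking the union gives {B, C, D, E, J, S, T, V, Y, Z}.

{B, C, D, E, J, S, T, V, Y, Z}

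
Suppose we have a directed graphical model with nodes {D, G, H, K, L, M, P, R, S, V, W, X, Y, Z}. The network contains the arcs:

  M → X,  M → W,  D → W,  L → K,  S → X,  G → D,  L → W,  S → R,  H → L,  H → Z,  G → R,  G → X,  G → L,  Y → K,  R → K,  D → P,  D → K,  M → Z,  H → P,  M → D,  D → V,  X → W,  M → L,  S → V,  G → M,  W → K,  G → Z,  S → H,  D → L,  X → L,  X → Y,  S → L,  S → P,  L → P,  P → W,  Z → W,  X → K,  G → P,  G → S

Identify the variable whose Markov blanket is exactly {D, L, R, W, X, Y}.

The target node must have every member of {D, L, R, W, X, Y} as a parent, child, or co-parent, and no others.
Parents of K: D, L, R, W, X, Y; children: none; co-parents: none.
These exactly cover the given set, so the node is K.

K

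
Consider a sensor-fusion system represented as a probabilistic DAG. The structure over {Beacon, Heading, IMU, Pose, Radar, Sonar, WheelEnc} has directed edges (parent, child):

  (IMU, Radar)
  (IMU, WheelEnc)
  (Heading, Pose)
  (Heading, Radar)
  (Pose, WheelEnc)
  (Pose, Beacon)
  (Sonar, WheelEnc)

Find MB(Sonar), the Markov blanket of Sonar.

{IMU, Pose, WheelEnc}

Parents of Sonar: none.
Children of Sonar: WheelEnc.
Other parents of Sonar's children:
  parents(WheelEnc) \ {Sonar} = {IMU, Pose}.
Taking the union gives {IMU, Pose, WheelEnc}.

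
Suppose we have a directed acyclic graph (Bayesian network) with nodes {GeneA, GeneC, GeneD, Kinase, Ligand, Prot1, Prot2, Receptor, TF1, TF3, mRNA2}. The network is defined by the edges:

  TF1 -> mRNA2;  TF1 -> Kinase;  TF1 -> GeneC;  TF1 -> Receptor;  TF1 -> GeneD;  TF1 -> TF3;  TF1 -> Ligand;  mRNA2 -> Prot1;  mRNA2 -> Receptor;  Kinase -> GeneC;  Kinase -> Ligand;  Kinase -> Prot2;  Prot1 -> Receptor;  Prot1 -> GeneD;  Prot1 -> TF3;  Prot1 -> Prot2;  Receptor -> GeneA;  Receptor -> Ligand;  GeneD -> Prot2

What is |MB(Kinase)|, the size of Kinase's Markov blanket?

7

A node's Markov blanket = Pa ∪ Ch ∪ (parents of Ch other than the node itself).
Parents of Kinase: TF1.
Children of Kinase: GeneC, Ligand, Prot2.
For each child, the remaining parents (spouses of Kinase):
  GeneC also has parent TF1.
  Ligand's other parents are Receptor, TF1.
  Prot2's other parents are GeneD, Prot1.
MB(Kinase) = {GeneC, GeneD, Ligand, Prot1, Prot2, Receptor, TF1}, which has 7 nodes.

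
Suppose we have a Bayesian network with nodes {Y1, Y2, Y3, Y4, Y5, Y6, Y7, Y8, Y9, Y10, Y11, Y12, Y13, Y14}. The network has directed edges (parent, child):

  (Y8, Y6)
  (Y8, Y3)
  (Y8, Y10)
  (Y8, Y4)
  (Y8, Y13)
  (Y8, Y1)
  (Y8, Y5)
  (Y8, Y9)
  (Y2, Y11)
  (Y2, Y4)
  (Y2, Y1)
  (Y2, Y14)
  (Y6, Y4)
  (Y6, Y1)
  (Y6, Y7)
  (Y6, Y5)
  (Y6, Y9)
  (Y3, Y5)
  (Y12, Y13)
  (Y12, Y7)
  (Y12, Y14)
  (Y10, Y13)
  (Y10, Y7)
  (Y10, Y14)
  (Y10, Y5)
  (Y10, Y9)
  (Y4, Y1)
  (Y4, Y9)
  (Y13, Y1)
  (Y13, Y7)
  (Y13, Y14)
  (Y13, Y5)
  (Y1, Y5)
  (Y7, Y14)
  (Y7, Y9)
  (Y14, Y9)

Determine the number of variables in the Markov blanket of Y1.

A node's Markov blanket = Pa ∪ Ch ∪ (parents of Ch other than the node itself).
Ch(Y1) = {Y5}.
Y1's parents: Y2, Y4, Y6, Y8, Y13.
For each child, the remaining parents (spouses of Y1):
  Y5: Y3, Y6, Y8, Y10, Y13
MB(Y1) = {Y2, Y3, Y4, Y5, Y6, Y8, Y10, Y13}, which has 8 nodes.

8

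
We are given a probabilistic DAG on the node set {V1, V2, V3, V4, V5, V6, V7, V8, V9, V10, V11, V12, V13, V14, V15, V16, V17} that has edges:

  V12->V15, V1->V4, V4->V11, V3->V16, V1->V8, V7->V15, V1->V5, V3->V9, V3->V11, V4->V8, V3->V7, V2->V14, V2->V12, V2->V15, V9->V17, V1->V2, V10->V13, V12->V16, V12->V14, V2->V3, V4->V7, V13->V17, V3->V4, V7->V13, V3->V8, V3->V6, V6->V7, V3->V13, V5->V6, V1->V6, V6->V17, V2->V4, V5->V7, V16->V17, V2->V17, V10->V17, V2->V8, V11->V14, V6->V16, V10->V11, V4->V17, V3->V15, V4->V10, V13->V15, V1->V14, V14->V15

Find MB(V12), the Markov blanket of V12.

{V1, V2, V3, V6, V7, V11, V13, V14, V15, V16}

V12 has parent V2.
V12's children: V14, V15, V16.
Parents of each child, excluding V12:
  parents(V14) \ {V12} = {V1, V2, V11}.
  parents(V15) \ {V12} = {V2, V3, V7, V13, V14}.
  parents(V16) \ {V12} = {V3, V6}.
Union: {V2} ∪ {V14, V15, V16} ∪ {V1, V2, V3, V6, V7, V11, V13, V14} = {V1, V2, V3, V6, V7, V11, V13, V14, V15, V16}.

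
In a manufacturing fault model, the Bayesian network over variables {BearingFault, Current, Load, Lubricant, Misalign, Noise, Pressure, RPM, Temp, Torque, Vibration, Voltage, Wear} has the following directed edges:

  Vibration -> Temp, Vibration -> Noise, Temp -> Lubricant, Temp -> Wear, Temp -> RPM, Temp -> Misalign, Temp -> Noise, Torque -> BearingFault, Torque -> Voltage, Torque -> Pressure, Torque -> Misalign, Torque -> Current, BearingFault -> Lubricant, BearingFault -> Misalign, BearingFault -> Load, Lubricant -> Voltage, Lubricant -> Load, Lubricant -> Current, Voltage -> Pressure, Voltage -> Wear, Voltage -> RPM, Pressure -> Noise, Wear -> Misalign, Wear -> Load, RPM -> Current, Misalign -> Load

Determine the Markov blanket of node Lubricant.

{BearingFault, Current, Load, Misalign, RPM, Temp, Torque, Voltage, Wear}

By definition, MB(Lubricant) is built from Lubricant's parents, Lubricant's children, and the co-parents of Lubricant.
Lubricant's parents: BearingFault, Temp.
Lubricant has children Current, Load, Voltage.
Parents of each child, excluding Lubricant:
  parents(Voltage) \ {Lubricant} = {Torque}.
  Load also has parents BearingFault, Misalign, Wear.
  Current's other parents are RPM, Torque.
Taking the union gives {BearingFault, Current, Load, Misalign, RPM, Temp, Torque, Voltage, Wear}.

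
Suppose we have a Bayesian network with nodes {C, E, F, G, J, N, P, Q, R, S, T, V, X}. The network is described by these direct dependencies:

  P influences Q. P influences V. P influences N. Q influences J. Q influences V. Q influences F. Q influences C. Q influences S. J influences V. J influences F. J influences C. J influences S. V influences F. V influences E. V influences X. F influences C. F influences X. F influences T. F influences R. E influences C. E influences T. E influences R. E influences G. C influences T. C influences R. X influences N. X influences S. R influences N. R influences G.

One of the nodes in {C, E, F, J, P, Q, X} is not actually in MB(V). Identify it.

C

Parents of V: J, P, Q.
V's children: E, F, X.
For each child, the remaining parents (spouses of V):
  F also has parents J, Q.
  E: no additional parents.
  X's other parent is F.
MB(V) = {E, F, J, P, Q, X}.
C is neither a parent, child, nor co-parent of V, so it does not belong.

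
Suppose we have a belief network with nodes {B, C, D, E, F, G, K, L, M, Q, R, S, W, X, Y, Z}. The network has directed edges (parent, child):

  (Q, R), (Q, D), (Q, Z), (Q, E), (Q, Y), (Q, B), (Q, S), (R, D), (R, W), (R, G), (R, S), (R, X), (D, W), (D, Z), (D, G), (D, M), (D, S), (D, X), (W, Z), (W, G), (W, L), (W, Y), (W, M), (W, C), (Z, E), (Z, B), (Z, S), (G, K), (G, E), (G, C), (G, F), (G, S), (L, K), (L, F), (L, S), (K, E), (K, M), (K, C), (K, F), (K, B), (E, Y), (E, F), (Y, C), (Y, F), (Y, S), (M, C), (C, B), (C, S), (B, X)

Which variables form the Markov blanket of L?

L's parents: W.
L has children F, K, S.
Other parents of L's children:
  K: G
  F: E, G, K, Y
  S: C, D, G, Q, R, Y, Z
So the Markov blanket of L is {C, D, E, F, G, K, Q, R, S, W, Y, Z}.

{C, D, E, F, G, K, Q, R, S, W, Y, Z}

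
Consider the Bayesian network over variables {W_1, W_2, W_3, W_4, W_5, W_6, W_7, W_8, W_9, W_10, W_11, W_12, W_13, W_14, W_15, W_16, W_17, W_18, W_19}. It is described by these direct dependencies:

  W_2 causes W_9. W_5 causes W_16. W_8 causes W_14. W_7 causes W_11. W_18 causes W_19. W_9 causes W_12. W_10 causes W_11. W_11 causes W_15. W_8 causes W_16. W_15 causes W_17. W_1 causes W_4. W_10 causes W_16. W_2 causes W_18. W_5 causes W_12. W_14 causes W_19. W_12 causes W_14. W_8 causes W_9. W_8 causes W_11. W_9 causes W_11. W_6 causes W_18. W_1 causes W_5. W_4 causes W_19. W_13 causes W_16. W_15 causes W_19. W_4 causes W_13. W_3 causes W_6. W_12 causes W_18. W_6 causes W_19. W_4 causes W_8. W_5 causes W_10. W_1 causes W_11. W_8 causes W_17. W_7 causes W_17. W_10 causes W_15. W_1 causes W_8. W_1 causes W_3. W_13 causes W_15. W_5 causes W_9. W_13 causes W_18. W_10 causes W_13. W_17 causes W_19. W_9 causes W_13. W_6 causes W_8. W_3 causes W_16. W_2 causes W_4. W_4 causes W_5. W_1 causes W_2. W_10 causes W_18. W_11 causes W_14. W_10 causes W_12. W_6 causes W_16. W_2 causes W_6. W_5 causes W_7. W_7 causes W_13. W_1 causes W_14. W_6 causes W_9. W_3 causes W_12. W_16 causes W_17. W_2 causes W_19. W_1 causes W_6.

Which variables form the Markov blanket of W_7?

Ch(W_7) = {W_11, W_13, W_17}.
Pa(W_7) = {W_5}.
Parents of each child, excluding W_7:
  parents(W_11) \ {W_7} = {W_1, W_8, W_9, W_10}.
  parents(W_13) \ {W_7} = {W_4, W_9, W_10}.
  W_17 also has parents W_8, W_15, W_16.
Taking the union gives {W_1, W_4, W_5, W_8, W_9, W_10, W_11, W_13, W_15, W_16, W_17}.

{W_1, W_4, W_5, W_8, W_9, W_10, W_11, W_13, W_15, W_16, W_17}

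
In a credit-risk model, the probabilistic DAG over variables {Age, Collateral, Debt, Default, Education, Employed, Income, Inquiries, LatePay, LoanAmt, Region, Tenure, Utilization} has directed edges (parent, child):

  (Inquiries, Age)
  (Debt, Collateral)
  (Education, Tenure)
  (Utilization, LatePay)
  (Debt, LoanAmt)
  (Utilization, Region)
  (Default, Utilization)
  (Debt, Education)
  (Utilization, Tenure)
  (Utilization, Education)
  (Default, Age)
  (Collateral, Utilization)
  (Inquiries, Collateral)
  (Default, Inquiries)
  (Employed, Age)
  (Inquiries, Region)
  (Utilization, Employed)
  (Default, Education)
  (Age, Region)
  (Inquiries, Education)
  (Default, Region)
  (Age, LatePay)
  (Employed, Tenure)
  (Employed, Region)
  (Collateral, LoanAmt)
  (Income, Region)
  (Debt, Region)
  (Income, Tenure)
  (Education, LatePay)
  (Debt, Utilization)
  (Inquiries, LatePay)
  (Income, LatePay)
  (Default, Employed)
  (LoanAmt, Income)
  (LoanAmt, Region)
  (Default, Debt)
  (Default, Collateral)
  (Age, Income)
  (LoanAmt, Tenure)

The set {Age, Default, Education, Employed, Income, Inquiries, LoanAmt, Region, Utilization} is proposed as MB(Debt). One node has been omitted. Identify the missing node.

Debt's parents: Default.
Ch(Debt) = {Collateral, Education, LoanAmt, Region, Utilization}.
Other parents of Debt's children:
  Collateral: Default, Inquiries
  Utilization: Collateral, Default
  LoanAmt: Collateral
  Education: Default, Inquiries, Utilization
  Region: Age, Default, Employed, Income, Inquiries, LoanAmt, Utilization
MB(Debt) = {Age, Collateral, Default, Education, Employed, Income, Inquiries, LoanAmt, Region, Utilization}.
Comparing with the claimed set, Collateral is missing.

Collateral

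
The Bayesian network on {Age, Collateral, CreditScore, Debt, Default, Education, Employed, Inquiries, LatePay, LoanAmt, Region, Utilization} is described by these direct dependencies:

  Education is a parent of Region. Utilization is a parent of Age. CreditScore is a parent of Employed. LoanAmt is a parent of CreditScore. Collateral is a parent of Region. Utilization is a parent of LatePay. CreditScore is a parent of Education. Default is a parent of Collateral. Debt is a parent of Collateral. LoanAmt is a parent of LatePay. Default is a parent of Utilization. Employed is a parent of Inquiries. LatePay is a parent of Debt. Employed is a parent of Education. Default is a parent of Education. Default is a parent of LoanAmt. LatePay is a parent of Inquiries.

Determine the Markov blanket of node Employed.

Recall MB(v) = parents ∪ children ∪ spouses, where spouses are the other parents of v's children.
Pa(Employed) = {CreditScore}.
Employed has children Education, Inquiries.
For each child, the remaining parents (spouses of Employed):
  Education's other parents are CreditScore, Default.
  Inquiries also has parent LatePay.
Union: {CreditScore} ∪ {Education, Inquiries} ∪ {CreditScore, Default, LatePay} = {CreditScore, Default, Education, Inquiries, LatePay}.

{CreditScore, Default, Education, Inquiries, LatePay}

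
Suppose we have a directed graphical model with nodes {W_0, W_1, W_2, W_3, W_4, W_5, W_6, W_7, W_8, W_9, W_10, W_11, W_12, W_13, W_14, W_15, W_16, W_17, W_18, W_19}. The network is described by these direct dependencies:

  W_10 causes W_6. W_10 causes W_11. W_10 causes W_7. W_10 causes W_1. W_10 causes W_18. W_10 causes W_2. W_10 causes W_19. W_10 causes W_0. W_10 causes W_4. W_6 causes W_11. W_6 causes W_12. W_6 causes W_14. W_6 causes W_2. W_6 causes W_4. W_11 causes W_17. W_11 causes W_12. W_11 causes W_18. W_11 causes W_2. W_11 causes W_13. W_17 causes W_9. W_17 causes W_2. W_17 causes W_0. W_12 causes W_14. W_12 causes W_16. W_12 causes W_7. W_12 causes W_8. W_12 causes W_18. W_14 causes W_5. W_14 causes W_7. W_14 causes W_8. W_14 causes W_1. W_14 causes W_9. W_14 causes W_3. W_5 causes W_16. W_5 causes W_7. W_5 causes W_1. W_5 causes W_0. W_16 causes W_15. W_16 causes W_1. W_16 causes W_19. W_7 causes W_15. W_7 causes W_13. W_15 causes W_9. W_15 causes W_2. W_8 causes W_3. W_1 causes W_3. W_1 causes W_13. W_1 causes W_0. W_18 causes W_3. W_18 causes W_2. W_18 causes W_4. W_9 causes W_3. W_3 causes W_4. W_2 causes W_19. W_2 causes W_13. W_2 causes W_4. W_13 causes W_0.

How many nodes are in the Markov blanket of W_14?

By definition, MB(W_14) is built from W_14's parents, W_14's children, and the co-parents of W_14.
W_14 has parents W_6, W_12.
W_14 has children W_1, W_3, W_5, W_7, W_8, W_9.
For each child, the remaining parents (spouses of W_14):
  W_5: no additional parents.
  W_7 also has parents W_5, W_10, W_12.
  W_8 also has parent W_12.
  parents(W_1) \ {W_14} = {W_5, W_10, W_16}.
  W_9 also has parents W_15, W_17.
  W_3's other parents are W_1, W_8, W_9, W_18.
MB(W_14) = {W_1, W_3, W_5, W_6, W_7, W_8, W_9, W_10, W_12, W_15, W_16, W_17, W_18}, which has 13 nodes.

13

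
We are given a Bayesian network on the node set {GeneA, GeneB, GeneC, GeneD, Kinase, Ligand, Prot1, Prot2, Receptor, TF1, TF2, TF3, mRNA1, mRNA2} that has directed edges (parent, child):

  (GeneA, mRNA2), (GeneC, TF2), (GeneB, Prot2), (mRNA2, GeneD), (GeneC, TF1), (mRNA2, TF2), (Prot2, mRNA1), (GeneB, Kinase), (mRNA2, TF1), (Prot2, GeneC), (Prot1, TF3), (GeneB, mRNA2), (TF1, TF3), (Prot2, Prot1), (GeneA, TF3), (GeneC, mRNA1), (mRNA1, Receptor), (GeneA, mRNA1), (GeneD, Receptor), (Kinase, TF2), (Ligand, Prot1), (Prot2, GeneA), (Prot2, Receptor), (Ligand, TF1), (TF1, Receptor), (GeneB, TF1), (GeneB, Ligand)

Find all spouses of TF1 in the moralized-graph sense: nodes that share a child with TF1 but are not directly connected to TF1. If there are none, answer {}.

Children of TF1: Receptor, TF3.
  Receptor: GeneD, Prot2, mRNA1
  TF3: GeneA, Prot1
Excluding nodes already adjacent to TF1 (GeneB, GeneC, Ligand, Receptor, TF3, mRNA2), the co-parent-only contribution is {GeneA, GeneD, Prot1, Prot2, mRNA1}.

{GeneA, GeneD, Prot1, Prot2, mRNA1}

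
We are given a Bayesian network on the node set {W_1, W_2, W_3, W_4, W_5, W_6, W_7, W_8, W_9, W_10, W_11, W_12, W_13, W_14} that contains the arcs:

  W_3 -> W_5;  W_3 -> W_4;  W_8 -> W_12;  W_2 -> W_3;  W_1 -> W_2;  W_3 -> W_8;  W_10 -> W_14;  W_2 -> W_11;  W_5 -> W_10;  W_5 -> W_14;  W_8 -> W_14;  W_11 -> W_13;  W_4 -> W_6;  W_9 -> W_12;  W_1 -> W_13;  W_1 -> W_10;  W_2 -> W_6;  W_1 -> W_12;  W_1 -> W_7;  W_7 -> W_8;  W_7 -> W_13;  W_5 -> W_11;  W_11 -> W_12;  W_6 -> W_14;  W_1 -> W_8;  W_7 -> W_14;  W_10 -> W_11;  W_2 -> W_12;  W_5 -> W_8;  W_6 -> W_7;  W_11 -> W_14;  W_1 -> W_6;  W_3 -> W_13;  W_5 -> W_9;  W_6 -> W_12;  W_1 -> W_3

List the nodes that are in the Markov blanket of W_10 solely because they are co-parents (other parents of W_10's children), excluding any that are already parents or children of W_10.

{W_2, W_6, W_7, W_8}

Children of W_10: W_11, W_14.
  parents(W_11) \ {W_10} = {W_2, W_5}.
  W_14 also has parents W_5, W_6, W_7, W_8, W_11.
Excluding nodes already adjacent to W_10 (W_1, W_5, W_11, W_14), the co-parent-only contribution is {W_2, W_6, W_7, W_8}.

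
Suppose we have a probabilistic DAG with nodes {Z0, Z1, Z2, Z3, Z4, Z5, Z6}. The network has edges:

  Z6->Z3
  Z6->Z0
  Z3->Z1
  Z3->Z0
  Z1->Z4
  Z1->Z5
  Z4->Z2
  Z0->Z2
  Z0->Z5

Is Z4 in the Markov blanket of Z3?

No

Z3 has parent Z6.
Z3's children: Z0, Z1.
Co-parents of Z3 (other parents of its children):
  Z1: —
  Z0: Z6
MB(Z3) = {Z0, Z1, Z6}; Z4 is not in this set.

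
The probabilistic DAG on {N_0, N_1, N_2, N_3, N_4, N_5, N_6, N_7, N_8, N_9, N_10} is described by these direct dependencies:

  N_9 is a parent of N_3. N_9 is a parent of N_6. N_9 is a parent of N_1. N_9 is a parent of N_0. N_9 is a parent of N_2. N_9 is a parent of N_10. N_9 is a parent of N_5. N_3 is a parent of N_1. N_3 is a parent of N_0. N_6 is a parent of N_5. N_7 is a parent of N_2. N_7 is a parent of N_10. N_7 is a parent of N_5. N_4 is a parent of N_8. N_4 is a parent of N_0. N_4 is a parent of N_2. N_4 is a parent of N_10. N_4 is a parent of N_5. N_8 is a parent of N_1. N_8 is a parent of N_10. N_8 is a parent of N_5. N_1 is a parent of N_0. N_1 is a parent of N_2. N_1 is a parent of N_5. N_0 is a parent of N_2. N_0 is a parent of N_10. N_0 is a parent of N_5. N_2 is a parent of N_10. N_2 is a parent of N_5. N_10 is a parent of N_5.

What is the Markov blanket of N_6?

Recall MB(v) = parents ∪ children ∪ spouses, where spouses are the other parents of v's children.
N_6's parents: N_9.
Ch(N_6) = {N_5}.
Other parents of N_6's children:
  N_5 also has parents N_0, N_1, N_2, N_4, N_7, N_8, N_9, N_10.
MB(N_6) = {N_0, N_1, N_2, N_4, N_5, N_7, N_8, N_9, N_10}.

{N_0, N_1, N_2, N_4, N_5, N_7, N_8, N_9, N_10}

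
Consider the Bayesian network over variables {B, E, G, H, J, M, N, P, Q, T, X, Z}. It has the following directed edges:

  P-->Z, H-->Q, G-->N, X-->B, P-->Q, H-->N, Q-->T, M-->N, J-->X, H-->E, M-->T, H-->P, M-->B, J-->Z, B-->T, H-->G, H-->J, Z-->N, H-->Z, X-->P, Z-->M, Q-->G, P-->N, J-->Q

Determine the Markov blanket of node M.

{B, G, H, N, P, Q, T, X, Z}

The Markov blanket of a node is its parents, its children, and the other parents of its children.
Parents of M: Z.
Children of M: B, N, T.
Parents of each child, excluding M:
  N: G, H, P, Z
  B: X
  T: B, Q
Taking the union gives {B, G, H, N, P, Q, T, X, Z}.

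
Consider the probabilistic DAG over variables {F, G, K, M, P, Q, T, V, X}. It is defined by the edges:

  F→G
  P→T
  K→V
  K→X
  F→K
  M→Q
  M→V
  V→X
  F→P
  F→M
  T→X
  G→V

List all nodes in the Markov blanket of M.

Parents of M: F.
Ch(M) = {Q, V}.
For each child, the remaining parents (spouses of M):
  Q: —
  V: G, K
So the Markov blanket of M is {F, G, K, Q, V}.

{F, G, K, Q, V}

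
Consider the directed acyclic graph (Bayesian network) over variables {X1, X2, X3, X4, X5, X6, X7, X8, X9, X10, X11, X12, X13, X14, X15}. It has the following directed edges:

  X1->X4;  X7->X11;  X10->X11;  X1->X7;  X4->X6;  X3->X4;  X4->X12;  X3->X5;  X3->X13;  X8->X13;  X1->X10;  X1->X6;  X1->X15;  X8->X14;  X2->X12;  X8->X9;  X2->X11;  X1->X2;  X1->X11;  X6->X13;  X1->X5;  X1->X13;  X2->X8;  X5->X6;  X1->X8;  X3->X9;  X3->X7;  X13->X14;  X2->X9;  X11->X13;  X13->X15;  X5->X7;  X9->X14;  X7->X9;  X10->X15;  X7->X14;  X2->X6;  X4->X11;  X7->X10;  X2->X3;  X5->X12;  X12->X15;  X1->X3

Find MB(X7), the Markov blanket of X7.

{X1, X2, X3, X4, X5, X8, X9, X10, X11, X13, X14}

X7's children: X9, X10, X11, X14.
Pa(X7) = {X1, X3, X5}.
Other parents of X7's children:
  parents(X9) \ {X7} = {X2, X3, X8}.
  X10 also has parent X1.
  X11 also has parents X1, X2, X4, X10.
  X14's other parents are X8, X9, X13.
MB(X7) = {X1, X2, X3, X4, X5, X8, X9, X10, X11, X13, X14}.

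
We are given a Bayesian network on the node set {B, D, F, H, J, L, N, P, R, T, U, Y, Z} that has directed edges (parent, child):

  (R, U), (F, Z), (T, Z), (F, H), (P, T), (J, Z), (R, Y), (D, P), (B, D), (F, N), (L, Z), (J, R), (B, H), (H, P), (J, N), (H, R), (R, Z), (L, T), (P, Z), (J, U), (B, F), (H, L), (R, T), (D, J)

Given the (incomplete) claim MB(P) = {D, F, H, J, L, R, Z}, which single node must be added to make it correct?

Recall MB(v) = parents ∪ children ∪ spouses, where spouses are the other parents of v's children.
P's parents: D, H.
P has children T, Z.
Other parents of P's children:
  T: L, R
  Z: F, J, L, R, T
MB(P) = {D, F, H, J, L, R, T, Z}.
Comparing with the claimed set, T is missing.

T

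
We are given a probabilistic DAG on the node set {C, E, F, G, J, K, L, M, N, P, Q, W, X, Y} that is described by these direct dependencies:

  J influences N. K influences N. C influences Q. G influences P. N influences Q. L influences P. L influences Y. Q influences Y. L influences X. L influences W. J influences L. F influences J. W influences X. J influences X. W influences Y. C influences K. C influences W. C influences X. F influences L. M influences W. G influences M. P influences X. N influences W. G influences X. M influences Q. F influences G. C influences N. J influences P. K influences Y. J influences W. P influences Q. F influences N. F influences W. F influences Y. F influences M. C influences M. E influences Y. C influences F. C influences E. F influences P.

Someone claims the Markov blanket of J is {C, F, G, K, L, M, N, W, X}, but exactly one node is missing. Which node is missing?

J has children L, N, P, W, X.
Parents of J: F.
For each child, the remaining parents (spouses of J):
  L's other parent is F.
  N's other parents are C, F, K.
  P also has parents F, G, L.
  W's other parents are C, F, L, M, N.
  parents(X) \ {J} = {C, G, L, P, W}.
MB(J) = {C, F, G, K, L, M, N, P, W, X}.
Comparing with the claimed set, P is missing.

P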